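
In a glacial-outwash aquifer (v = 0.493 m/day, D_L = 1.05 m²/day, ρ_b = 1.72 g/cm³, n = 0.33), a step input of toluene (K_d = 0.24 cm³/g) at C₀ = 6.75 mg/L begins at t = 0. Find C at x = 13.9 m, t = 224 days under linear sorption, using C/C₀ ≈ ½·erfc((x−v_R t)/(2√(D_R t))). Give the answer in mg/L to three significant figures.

6.70 mg/L

Retardation factor R = 1 + ρ_b·K_d/n = 1 + 1.72 × 0.24/0.33 = 2.251.
Sorption retards both mechanisms: v_R = v/R = 0.2190 m/day, D_R = D/R = 0.4665 m²/day.
v_R·t = 0.2190 × 224 = 49.056 m; 2√(D_R t) = 20.44 m; argument = (13.9 − 49.056)/20.44 = -1.720.
C = C₀ × ½·erfc(-1.720) = 6.75 × 0.9925 = 6.70 mg/L.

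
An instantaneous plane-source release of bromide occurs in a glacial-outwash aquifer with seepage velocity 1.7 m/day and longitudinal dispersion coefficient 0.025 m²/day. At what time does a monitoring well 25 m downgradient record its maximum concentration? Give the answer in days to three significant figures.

For the 1D instantaneous-source solution, setting ∂C/∂t = 0 at fixed x gives v²t² + 2Dt − x² = 0, so t = (√(D² + v²x²) − D)/v².
√(D² + v²x²) = √(0.025² + 1.7² × 25²) = 42.50; v² = 2.89.
t = (42.50 − 0.025)/2.89 = 14.7 days (vs. the pure-advection estimate x/v = 14.7 d).

14.7 days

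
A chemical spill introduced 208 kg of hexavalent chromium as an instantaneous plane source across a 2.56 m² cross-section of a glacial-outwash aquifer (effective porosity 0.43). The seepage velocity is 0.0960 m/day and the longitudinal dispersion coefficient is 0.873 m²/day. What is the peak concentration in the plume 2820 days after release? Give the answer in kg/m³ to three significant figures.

The peak of an instantaneous 1D plume sits at x = vt; there the Gaussian factor is 1 and C_max = M/(n_e·A·√(4πDt)), where n_e·A is the pore area the mass is dissolved in.
√(4πDt) = √(4π × 0.873 × 2820) = 175.9 m, so C_max = 208/(0.43 × 2.56 × 175.9) = 1.07 kg/m³.

1.07 kg/m³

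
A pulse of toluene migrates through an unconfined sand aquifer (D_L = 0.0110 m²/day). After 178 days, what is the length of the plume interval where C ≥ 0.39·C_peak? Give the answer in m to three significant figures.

The plume is Gaussian with σ = √(2Dt) = √(2 × 0.0110 × 178) = 1.979 m.
C/C_peak = exp(−Δx²/(2σ²)) = 0.39 ⇒ Δx = σ·√(−2 ln 0.39) = 1.979 × 1.372 = 2.715 m.
Width = 2Δx = 5.43 m.

5.43 m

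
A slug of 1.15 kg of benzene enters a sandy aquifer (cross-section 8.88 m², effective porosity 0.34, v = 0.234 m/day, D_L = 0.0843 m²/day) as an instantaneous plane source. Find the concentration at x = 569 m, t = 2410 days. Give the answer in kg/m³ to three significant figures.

0.00730 kg/m³

For an instantaneous plane source, C(x,t) = M/(n_e·A·√(4πDt)) · exp(−(x−vt)²/(4Dt)), with n_e·A the pore (flow) area.
Plume center vt = 0.234 × 2410 = 563.94 m, so the well at 569 m is 5.06 m downgradient of the peak.
√(4πDt) = 50.53 m, giving peak height M/(n_e·A·√(4πDt)) = 1.15/(0.34 × 8.88 × 50.53) = 0.007538 kg/m³.
(x−vt)²/(4Dt) = (5.06)²/(4 × 0.0843 × 2410) = 0.03151; exp(−0.03151) = 0.9690.
C = 0.007538 × 0.9690 = 0.00730 kg/m³.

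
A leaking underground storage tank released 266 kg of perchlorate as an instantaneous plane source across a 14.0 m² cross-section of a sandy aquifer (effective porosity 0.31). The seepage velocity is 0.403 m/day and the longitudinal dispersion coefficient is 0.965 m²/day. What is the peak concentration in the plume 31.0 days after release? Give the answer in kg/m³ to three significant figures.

The peak of an instantaneous 1D plume sits at x = vt; there the Gaussian factor is 1 and C_max = M/(n_e·A·√(4πDt)), where n_e·A is the pore area the mass is dissolved in.
√(4πDt) = √(4π × 0.965 × 31.0) = 19.39 m, so C_max = 266/(0.31 × 14.0 × 19.39) = 3.16 kg/m³.

3.16 kg/m³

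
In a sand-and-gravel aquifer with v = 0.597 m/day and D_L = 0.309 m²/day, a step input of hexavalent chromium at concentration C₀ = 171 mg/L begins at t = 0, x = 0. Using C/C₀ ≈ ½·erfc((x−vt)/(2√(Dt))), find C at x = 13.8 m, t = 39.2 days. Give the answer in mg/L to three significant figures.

For a continuous step input, C/C₀ ≈ ½·erfc((x−vt)/(2√(Dt))).
vt = 0.597 × 39.2 = 23.4024 m and 2√(Dt) = 2√(0.309 × 39.2) = 6.961 m.
Argument (x−vt)/(2√(Dt)) = (13.8 − 23.4024)/6.961 = -1.379; ½·erfc(-1.379) = 0.9744.
C = 171 × 0.9744 = 167 mg/L.

167 mg/L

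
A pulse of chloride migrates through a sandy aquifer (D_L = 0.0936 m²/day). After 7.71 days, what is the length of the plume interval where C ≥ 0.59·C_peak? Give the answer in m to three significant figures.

2.47 m

The plume is Gaussian with σ = √(2Dt) = √(2 × 0.0936 × 7.71) = 1.201 m.
C/C_peak = exp(−Δx²/(2σ²)) = 0.59 ⇒ Δx = σ·√(−2 ln 0.59) = 1.201 × 1.027 = 1.233 m.
Width = 2Δx = 2.47 m.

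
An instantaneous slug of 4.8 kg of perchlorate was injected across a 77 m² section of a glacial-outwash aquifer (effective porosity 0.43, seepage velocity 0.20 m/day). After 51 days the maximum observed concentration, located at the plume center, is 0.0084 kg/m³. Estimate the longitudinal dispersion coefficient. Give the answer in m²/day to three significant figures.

At the plume center C_max = M/(n_e·A·√(4πDt)), so D = M²/(4πt·(n_e·A·C_max)²).
n_e·A·C_max = 0.43 × 77 × 0.0084 = 0.2781 kg/m.
D = 4.8²/(4π × 51 × 0.2781²) = 0.465 m²/day.

0.465 m²/day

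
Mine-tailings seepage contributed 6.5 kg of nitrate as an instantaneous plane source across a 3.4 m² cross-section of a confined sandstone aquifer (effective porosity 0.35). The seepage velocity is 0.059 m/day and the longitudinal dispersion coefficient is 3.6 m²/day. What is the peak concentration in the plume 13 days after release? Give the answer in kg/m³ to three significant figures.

0.225 kg/m³

The peak of an instantaneous 1D plume sits at x = vt; there the Gaussian factor is 1 and C_max = M/(n_e·A·√(4πDt)), where n_e·A is the pore area the mass is dissolved in.
√(4πDt) = √(4π × 3.6 × 13) = 24.25 m, so C_max = 6.5/(0.35 × 3.4 × 24.25) = 0.225 kg/m³.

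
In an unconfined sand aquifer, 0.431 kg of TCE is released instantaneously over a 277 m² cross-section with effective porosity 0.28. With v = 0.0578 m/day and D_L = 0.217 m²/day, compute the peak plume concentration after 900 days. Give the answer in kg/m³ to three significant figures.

The peak of an instantaneous 1D plume sits at x = vt; there the Gaussian factor is 1 and C_max = M/(n_e·A·√(4πDt)), where n_e·A is the pore area the mass is dissolved in.
√(4πDt) = √(4π × 0.217 × 900) = 49.54 m, so C_max = 0.431/(0.28 × 277 × 49.54) = 0.000112 kg/m³.

0.000112 kg/m³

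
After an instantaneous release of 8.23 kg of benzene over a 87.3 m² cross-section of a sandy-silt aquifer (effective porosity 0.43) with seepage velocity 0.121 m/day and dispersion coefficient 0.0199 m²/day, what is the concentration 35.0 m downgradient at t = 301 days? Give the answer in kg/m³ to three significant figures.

0.0232 kg/m³

For an instantaneous plane source, C(x,t) = M/(n_e·A·√(4πDt)) · exp(−(x−vt)²/(4Dt)), with n_e·A the pore (flow) area.
Plume center vt = 0.121 × 301 = 36.421 m, so the well at 35.0 m is 1.421 m upgradient of the peak.
√(4πDt) = 8.676 m, giving peak height M/(n_e·A·√(4πDt)) = 8.23/(0.43 × 87.3 × 8.676) = 0.02527 kg/m³.
(x−vt)²/(4Dt) = (-1.421)²/(4 × 0.0199 × 301) = 0.08428; exp(−0.08428) = 0.9192.
C = 0.02527 × 0.9192 = 0.0232 kg/m³.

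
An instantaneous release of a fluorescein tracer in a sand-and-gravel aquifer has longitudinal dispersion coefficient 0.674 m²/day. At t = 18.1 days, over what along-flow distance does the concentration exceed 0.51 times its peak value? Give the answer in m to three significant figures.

The plume is Gaussian with σ = √(2Dt) = √(2 × 0.674 × 18.1) = 4.940 m.
C/C_peak = exp(−Δx²/(2σ²)) = 0.51 ⇒ Δx = σ·√(−2 ln 0.51) = 4.940 × 1.160 = 5.730 m.
Width = 2Δx = 11.5 m.

11.5 m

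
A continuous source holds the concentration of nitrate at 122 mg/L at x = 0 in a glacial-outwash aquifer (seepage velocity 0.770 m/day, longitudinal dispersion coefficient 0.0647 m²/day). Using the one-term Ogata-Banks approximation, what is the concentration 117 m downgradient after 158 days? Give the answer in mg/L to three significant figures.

For a continuous step input, C/C₀ ≈ ½·erfc((x−vt)/(2√(Dt))).
vt = 0.770 × 158 = 121.66 m and 2√(Dt) = 2√(0.0647 × 158) = 6.395 m.
Argument (x−vt)/(2√(Dt)) = (117 − 121.66)/6.395 = -0.7287; ½·erfc(-0.7287) = 0.8486.
C = 122 × 0.8486 = 104 mg/L.

104 mg/L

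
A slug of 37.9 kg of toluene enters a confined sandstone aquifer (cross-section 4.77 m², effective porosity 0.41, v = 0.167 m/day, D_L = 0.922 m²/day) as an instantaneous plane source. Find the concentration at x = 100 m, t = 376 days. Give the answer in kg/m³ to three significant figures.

0.108 kg/m³

For an instantaneous plane source, C(x,t) = M/(n_e·A·√(4πDt)) · exp(−(x−vt)²/(4Dt)), with n_e·A the pore (flow) area.
Plume center vt = 0.167 × 376 = 62.792 m, so the well at 100 m is 37.208 m downgradient of the peak.
√(4πDt) = 66.00 m, giving peak height M/(n_e·A·√(4πDt)) = 37.9/(0.41 × 4.77 × 66.00) = 0.2936 kg/m³.
(x−vt)²/(4Dt) = (37.208)²/(4 × 0.922 × 376) = 0.9984; exp(−0.9984) = 0.3685.
C = 0.2936 × 0.3685 = 0.108 kg/m³.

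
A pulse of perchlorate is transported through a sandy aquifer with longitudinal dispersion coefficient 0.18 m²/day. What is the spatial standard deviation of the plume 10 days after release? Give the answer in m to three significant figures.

1.90 m

Dispersive spreading gives a Gaussian with σ² = 2Dt; advection only shifts the center.
σ = √(2 × 0.18 × 10) = 1.90 m.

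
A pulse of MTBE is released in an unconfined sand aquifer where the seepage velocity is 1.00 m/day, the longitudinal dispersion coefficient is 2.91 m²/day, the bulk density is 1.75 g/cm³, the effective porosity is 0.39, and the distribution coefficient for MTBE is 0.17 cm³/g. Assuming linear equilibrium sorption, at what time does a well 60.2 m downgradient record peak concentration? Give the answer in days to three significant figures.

Retardation factor R = 1 + ρ_b·K_d/n = 1 + 1.75 × 0.17/0.39 = 1.763.
Sorption retards both mechanisms: v_R = v/R = 0.5672 m/day, D_R = D/R = 1.651 m²/day.
Peak time from v_R²t² + 2D_R t − x² = 0: t = (√(D_R² + v_R²x²) − D_R)/v_R².
√(D_R² + v_R²x²) = √(1.651² + 0.5672² × 60.2²) = 34.19; v_R² = 0.3217.
t = (34.19 − 1.651)/0.3217 = 101 days.

101 days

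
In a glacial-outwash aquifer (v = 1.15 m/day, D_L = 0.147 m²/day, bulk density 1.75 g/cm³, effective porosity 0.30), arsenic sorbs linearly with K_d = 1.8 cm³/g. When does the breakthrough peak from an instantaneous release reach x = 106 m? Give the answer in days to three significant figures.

Retardation factor R = 1 + ρ_b·K_d/n = 1 + 1.75 × 1.8/0.30 = 11.50.
Sorption retards both mechanisms: v_R = v/R = 0.1000 m/day, D_R = D/R = 0.01278 m²/day.
Peak time from v_R²t² + 2D_R t − x² = 0: t = (√(D_R² + v_R²x²) − D_R)/v_R².
√(D_R² + v_R²x²) = √(0.01278² + 0.1000² × 106²) = 10.60; v_R² = 0.01000.
t = (10.60 − 0.01278)/0.01000 = 1060 days.

1060 days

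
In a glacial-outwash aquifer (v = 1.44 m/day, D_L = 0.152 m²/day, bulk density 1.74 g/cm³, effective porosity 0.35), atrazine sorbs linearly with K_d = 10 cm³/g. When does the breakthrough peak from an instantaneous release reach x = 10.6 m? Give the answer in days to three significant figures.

Retardation factor R = 1 + ρ_b·K_d/n = 1 + 1.74 × 10/0.35 = 50.71.
Sorption retards both mechanisms: v_R = v/R = 0.02840 m/day, D_R = D/R = 0.002997 m²/day.
Peak time from v_R²t² + 2D_R t − x² = 0: t = (√(D_R² + v_R²x²) − D_R)/v_R².
√(D_R² + v_R²x²) = √(0.002997² + 0.02840² × 10.6²) = 0.3011; v_R² = 0.0008066.
t = (0.3011 − 0.002997)/0.0008066 = 370 days.

370 days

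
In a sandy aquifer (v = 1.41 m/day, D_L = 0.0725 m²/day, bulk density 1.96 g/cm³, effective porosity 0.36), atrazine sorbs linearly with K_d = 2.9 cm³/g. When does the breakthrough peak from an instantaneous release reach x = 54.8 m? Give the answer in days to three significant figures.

652 days

Retardation factor R = 1 + ρ_b·K_d/n = 1 + 1.96 × 2.9/0.36 = 16.79.
Sorption retards both mechanisms: v_R = v/R = 0.08398 m/day, D_R = D/R = 0.004318 m²/day.
Peak time from v_R²t² + 2D_R t − x² = 0: t = (√(D_R² + v_R²x²) − D_R)/v_R².
√(D_R² + v_R²x²) = √(0.004318² + 0.08398² × 54.8²) = 4.602; v_R² = 0.007053.
t = (4.602 − 0.004318)/0.007053 = 652 days.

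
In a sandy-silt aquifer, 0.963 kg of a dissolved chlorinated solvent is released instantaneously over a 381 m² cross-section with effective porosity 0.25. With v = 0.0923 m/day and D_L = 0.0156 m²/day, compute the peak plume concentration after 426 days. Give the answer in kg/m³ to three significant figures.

The peak of an instantaneous 1D plume sits at x = vt; there the Gaussian factor is 1 and C_max = M/(n_e·A·√(4πDt)), where n_e·A is the pore area the mass is dissolved in.
√(4πDt) = √(4π × 0.0156 × 426) = 9.138 m, so C_max = 0.963/(0.25 × 381 × 9.138) = 0.00111 kg/m³.

0.00111 kg/m³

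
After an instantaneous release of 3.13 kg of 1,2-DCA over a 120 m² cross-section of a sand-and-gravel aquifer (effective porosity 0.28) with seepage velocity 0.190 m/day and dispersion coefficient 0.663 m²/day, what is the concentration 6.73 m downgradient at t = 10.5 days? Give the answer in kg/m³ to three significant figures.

For an instantaneous plane source, C(x,t) = M/(n_e·A·√(4πDt)) · exp(−(x−vt)²/(4Dt)), with n_e·A the pore (flow) area.
Plume center vt = 0.190 × 10.5 = 1.995 m, so the well at 6.73 m is 4.735 m downgradient of the peak.
√(4πDt) = 9.353 m, giving peak height M/(n_e·A·√(4πDt)) = 3.13/(0.28 × 120 × 9.353) = 0.009960 kg/m³.
(x−vt)²/(4Dt) = (4.735)²/(4 × 0.663 × 10.5) = 0.8052; exp(−0.8052) = 0.4470.
C = 0.009960 × 0.4470 = 0.00445 kg/m³.

0.00445 kg/m³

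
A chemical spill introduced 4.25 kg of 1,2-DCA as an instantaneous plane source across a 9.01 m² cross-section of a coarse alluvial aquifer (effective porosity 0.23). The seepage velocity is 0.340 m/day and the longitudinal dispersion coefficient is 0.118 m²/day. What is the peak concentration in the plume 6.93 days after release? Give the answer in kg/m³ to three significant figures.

The peak of an instantaneous 1D plume sits at x = vt; there the Gaussian factor is 1 and C_max = M/(n_e·A·√(4πDt)), where n_e·A is the pore area the mass is dissolved in.
√(4πDt) = √(4π × 0.118 × 6.93) = 3.206 m, so C_max = 4.25/(0.23 × 9.01 × 3.206) = 0.640 kg/m³.

0.640 kg/m³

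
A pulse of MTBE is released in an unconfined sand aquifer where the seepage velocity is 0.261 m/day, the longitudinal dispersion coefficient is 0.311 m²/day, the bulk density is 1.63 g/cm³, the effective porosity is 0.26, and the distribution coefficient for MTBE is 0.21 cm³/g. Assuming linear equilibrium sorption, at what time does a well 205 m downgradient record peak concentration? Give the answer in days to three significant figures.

1810 days

Retardation factor R = 1 + ρ_b·K_d/n = 1 + 1.63 × 0.21/0.26 = 2.317.
Sorption retards both mechanisms: v_R = v/R = 0.1126 m/day, D_R = D/R = 0.1342 m²/day.
Peak time from v_R²t² + 2D_R t − x² = 0: t = (√(D_R² + v_R²x²) − D_R)/v_R².
√(D_R² + v_R²x²) = √(0.1342² + 0.1126² × 205²) = 23.08; v_R² = 0.01268.
t = (23.08 − 0.1342)/0.01268 = 1810 days.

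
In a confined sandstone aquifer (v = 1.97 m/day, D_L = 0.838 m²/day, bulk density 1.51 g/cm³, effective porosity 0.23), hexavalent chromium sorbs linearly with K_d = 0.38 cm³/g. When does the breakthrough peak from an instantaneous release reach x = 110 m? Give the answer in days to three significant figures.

Retardation factor R = 1 + ρ_b·K_d/n = 1 + 1.51 × 0.38/0.23 = 3.495.
Sorption retards both mechanisms: v_R = v/R = 0.5637 m/day, D_R = D/R = 0.2398 m²/day.
Peak time from v_R²t² + 2D_R t − x² = 0: t = (√(D_R² + v_R²x²) − D_R)/v_R².
√(D_R² + v_R²x²) = √(0.2398² + 0.5637² × 110²) = 62.01; v_R² = 0.3178.
t = (62.01 − 0.2398)/0.3178 = 194 days.

194 days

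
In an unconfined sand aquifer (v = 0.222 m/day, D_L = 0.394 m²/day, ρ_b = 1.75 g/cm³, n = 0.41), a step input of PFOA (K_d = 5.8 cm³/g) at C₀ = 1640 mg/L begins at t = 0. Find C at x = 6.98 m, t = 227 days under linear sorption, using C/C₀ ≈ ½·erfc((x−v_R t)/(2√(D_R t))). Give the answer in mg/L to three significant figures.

Retardation factor R = 1 + ρ_b·K_d/n = 1 + 1.75 × 5.8/0.41 = 25.76.
Sorption retards both mechanisms: v_R = v/R = 0.008618 m/day, D_R = D/R = 0.01530 m²/day.
v_R·t = 0.008618 × 227 = 1.956286 m; 2√(D_R t) = 3.727 m; argument = (6.98 − 1.956286)/3.727 = 1.348.
C = C₀ × ½·erfc(1.348) = 1640 × 0.02830 = 46.4 mg/L.

46.4 mg/L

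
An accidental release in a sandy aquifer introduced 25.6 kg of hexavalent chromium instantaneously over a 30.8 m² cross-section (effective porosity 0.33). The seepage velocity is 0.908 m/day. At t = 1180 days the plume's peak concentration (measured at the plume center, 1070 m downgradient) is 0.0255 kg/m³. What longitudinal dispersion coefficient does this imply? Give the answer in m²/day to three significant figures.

0.658 m²/day

At the plume center C_max = M/(n_e·A·√(4πDt)), so D = M²/(4πt·(n_e·A·C_max)²).
n_e·A·C_max = 0.33 × 30.8 × 0.0255 = 0.2592 kg/m.
D = 25.6²/(4π × 1180 × 0.2592²) = 0.658 m²/day.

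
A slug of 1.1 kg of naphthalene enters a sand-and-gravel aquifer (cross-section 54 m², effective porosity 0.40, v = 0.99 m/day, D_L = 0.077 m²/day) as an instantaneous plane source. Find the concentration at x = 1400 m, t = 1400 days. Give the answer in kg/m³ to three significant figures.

0.000878 kg/m³

For an instantaneous plane source, C(x,t) = M/(n_e·A·√(4πDt)) · exp(−(x−vt)²/(4Dt)), with n_e·A the pore (flow) area.
Plume center vt = 0.99 × 1400 = 1386 m, so the well at 1400 m is 14 m downgradient of the peak.
√(4πDt) = 36.81 m, giving peak height M/(n_e·A·√(4πDt)) = 1.1/(0.40 × 54 × 36.81) = 0.001383 kg/m³.
(x−vt)²/(4Dt) = (14)²/(4 × 0.077 × 1400) = 0.4545; exp(−0.4545) = 0.6348.
C = 0.001383 × 0.6348 = 0.000878 kg/m³.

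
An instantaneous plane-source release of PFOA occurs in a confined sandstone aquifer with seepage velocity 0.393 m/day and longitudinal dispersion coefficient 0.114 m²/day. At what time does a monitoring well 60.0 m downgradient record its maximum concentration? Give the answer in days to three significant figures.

For the 1D instantaneous-source solution, setting ∂C/∂t = 0 at fixed x gives v²t² + 2Dt − x² = 0, so t = (√(D² + v²x²) − D)/v².
√(D² + v²x²) = √(0.114² + 0.393² × 60.0²) = 23.58; v² = 0.154449.
t = (23.58 − 0.114)/0.154449 = 152 days (vs. the pure-advection estimate x/v = 153 d).

152 days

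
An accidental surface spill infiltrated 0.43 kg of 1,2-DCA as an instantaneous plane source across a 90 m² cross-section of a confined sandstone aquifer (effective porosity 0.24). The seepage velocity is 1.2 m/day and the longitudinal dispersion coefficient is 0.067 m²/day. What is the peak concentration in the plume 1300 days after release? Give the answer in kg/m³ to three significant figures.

The peak of an instantaneous 1D plume sits at x = vt; there the Gaussian factor is 1 and C_max = M/(n_e·A·√(4πDt)), where n_e·A is the pore area the mass is dissolved in.
√(4πDt) = √(4π × 0.067 × 1300) = 33.08 m, so C_max = 0.43/(0.24 × 90 × 33.08) = 0.000602 kg/m³.

0.000602 kg/m³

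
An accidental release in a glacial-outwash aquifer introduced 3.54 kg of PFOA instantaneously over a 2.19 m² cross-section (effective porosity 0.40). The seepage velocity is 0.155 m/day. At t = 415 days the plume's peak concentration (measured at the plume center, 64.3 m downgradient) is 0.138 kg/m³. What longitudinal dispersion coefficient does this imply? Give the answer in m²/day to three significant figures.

0.164 m²/day

At the plume center C_max = M/(n_e·A·√(4πDt)), so D = M²/(4πt·(n_e·A·C_max)²).
n_e·A·C_max = 0.40 × 2.19 × 0.138 = 0.1209 kg/m.
D = 3.54²/(4π × 415 × 0.1209²) = 0.164 m²/day.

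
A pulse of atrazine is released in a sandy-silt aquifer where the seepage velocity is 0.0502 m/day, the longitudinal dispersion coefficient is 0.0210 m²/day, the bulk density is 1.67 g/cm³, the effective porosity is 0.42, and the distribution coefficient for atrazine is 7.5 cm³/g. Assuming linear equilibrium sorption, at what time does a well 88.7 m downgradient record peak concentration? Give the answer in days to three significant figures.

Retardation factor R = 1 + ρ_b·K_d/n = 1 + 1.67 × 7.5/0.42 = 30.82.
Sorption retards both mechanisms: v_R = v/R = 0.001629 m/day, D_R = D/R = 0.0006814 m²/day.
Peak time from v_R²t² + 2D_R t − x² = 0: t = (√(D_R² + v_R²x²) − D_R)/v_R².
√(D_R² + v_R²x²) = √(0.0006814² + 0.001629² × 88.7²) = 0.1445; v_R² = 2.654e-06.
t = (0.1445 − 0.0006814)/2.654e-06 = 54200 days.

54200 days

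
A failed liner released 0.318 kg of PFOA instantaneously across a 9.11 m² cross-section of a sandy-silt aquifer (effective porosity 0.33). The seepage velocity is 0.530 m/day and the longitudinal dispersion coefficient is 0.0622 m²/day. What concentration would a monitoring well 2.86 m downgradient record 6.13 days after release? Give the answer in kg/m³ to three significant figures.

0.0438 kg/m³

For an instantaneous plane source, C(x,t) = M/(n_e·A·√(4πDt)) · exp(−(x−vt)²/(4Dt)), with n_e·A the pore (flow) area.
Plume center vt = 0.530 × 6.13 = 3.2489 m, so the well at 2.86 m is 0.3889 m upgradient of the peak.
√(4πDt) = 2.189 m, giving peak height M/(n_e·A·√(4πDt)) = 0.318/(0.33 × 9.11 × 2.189) = 0.04832 kg/m³.
(x−vt)²/(4Dt) = (-0.3889)²/(4 × 0.0622 × 6.13) = 0.09917; exp(−0.09917) = 0.9056.
C = 0.04832 × 0.9056 = 0.0438 kg/m³.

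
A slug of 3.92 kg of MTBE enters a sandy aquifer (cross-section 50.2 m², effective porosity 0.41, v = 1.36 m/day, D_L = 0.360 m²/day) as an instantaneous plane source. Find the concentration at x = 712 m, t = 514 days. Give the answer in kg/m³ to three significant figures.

For an instantaneous plane source, C(x,t) = M/(n_e·A·√(4πDt)) · exp(−(x−vt)²/(4Dt)), with n_e·A the pore (flow) area.
Plume center vt = 1.36 × 514 = 699.04 m, so the well at 712 m is 12.96 m downgradient of the peak.
√(4πDt) = 48.22 m, giving peak height M/(n_e·A·√(4πDt)) = 3.92/(0.41 × 50.2 × 48.22) = 0.003950 kg/m³.
(x−vt)²/(4Dt) = (12.96)²/(4 × 0.360 × 514) = 0.2269; exp(−0.2269) = 0.7970.
C = 0.003950 × 0.7970 = 0.00315 kg/m³.

0.00315 kg/m³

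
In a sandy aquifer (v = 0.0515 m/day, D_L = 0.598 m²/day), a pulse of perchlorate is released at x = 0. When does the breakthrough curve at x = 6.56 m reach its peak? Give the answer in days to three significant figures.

For the 1D instantaneous-source solution, setting ∂C/∂t = 0 at fixed x gives v²t² + 2Dt − x² = 0, so t = (√(D² + v²x²) − D)/v².
√(D² + v²x²) = √(0.598² + 0.0515² × 6.56²) = 0.6868; v² = 0.00265225.
t = (0.6868 − 0.598)/0.00265225 = 33.5 days (vs. the pure-advection estimate x/v = 127 d).

33.5 days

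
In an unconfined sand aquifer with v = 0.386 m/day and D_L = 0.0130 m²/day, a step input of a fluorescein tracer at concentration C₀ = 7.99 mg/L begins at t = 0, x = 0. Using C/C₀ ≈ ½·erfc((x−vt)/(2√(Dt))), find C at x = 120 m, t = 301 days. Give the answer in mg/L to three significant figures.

0.690 mg/L

For a continuous step input, C/C₀ ≈ ½·erfc((x−vt)/(2√(Dt))).
vt = 0.386 × 301 = 116.186 m and 2√(Dt) = 2√(0.0130 × 301) = 3.956 m.
Argument (x−vt)/(2√(Dt)) = (120 − 116.186)/3.956 = 0.9641; ½·erfc(0.9641) = 0.08637.
C = 7.99 × 0.08637 = 0.690 mg/L.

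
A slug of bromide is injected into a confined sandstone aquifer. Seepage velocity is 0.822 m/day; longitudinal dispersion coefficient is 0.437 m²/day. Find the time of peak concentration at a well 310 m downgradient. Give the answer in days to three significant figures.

For the 1D instantaneous-source solution, setting ∂C/∂t = 0 at fixed x gives v²t² + 2Dt − x² = 0, so t = (√(D² + v²x²) − D)/v².
√(D² + v²x²) = √(0.437² + 0.822² × 310²) = 254.8; v² = 0.675684.
t = (254.8 − 0.437)/0.675684 = 376 days (vs. the pure-advection estimate x/v = 377 d).

376 days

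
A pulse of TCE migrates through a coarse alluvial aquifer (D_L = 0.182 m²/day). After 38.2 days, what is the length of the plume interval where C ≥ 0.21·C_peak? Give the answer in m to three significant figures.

13.2 m

The plume is Gaussian with σ = √(2Dt) = √(2 × 0.182 × 38.2) = 3.729 m.
C/C_peak = exp(−Δx²/(2σ²)) = 0.21 ⇒ Δx = σ·√(−2 ln 0.21) = 3.729 × 1.767 = 6.589 m.
Width = 2Δx = 13.2 m.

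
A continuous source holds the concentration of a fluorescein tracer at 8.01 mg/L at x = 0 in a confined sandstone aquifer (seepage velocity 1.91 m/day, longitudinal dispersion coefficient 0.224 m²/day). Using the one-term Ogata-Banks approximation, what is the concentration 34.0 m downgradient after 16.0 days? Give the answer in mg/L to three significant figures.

For a continuous step input, C/C₀ ≈ ½·erfc((x−vt)/(2√(Dt))).
vt = 1.91 × 16.0 = 30.56 m and 2√(Dt) = 2√(0.224 × 16.0) = 3.786 m.
Argument (x−vt)/(2√(Dt)) = (34.0 − 30.56)/3.786 = 0.9086; ½·erfc(0.9086) = 0.09940.
C = 8.01 × 0.09940 = 0.796 mg/L.

0.796 mg/L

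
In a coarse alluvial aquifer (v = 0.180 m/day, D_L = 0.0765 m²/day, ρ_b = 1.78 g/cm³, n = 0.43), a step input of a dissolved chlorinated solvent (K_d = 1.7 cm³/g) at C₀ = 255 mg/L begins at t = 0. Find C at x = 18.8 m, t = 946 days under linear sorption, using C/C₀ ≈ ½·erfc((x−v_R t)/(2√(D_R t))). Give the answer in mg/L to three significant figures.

Retardation factor R = 1 + ρ_b·K_d/n = 1 + 1.78 × 1.7/0.43 = 8.037.
Sorption retards both mechanisms: v_R = v/R = 0.02240 m/day, D_R = D/R = 0.009518 m²/day.
v_R·t = 0.02240 × 946 = 21.1904 m; 2√(D_R t) = 6.001 m; argument = (18.8 − 21.1904)/6.001 = -0.3983.
C = C₀ × ½·erfc(-0.3983) = 255 × 0.7134 = 182 mg/L.

182 mg/L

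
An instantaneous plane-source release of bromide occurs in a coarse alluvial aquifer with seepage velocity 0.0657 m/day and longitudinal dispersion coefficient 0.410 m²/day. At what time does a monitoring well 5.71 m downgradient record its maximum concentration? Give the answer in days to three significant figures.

For the 1D instantaneous-source solution, setting ∂C/∂t = 0 at fixed x gives v²t² + 2Dt − x² = 0, so t = (√(D² + v²x²) − D)/v².
√(D² + v²x²) = √(0.410² + 0.0657² × 5.71²) = 0.5557; v² = 0.00431649.
t = (0.5557 − 0.410)/0.00431649 = 33.8 days (vs. the pure-advection estimate x/v = 86.9 d).

33.8 days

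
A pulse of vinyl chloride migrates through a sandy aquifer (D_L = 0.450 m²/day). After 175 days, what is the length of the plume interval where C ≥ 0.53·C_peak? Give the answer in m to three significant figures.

The plume is Gaussian with σ = √(2Dt) = √(2 × 0.450 × 175) = 12.55 m.
C/C_peak = exp(−Δx²/(2σ²)) = 0.53 ⇒ Δx = σ·√(−2 ln 0.53) = 12.55 × 1.127 = 14.14 m.
Width = 2Δx = 28.3 m.

28.3 m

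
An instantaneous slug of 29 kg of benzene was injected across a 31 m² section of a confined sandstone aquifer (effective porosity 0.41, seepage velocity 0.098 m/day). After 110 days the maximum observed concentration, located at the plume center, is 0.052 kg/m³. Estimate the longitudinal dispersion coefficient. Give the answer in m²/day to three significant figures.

At the plume center C_max = M/(n_e·A·√(4πDt)), so D = M²/(4πt·(n_e·A·C_max)²).
n_e·A·C_max = 0.41 × 31 × 0.052 = 0.6609 kg/m.
D = 29²/(4π × 110 × 0.6609²) = 1.39 m²/day.

1.39 m²/day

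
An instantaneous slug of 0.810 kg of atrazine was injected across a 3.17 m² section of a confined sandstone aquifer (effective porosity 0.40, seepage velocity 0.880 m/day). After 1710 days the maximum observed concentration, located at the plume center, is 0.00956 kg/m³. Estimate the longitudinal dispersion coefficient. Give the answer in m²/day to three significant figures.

At the plume center C_max = M/(n_e·A·√(4πDt)), so D = M²/(4πt·(n_e·A·C_max)²).
n_e·A·C_max = 0.40 × 3.17 × 0.00956 = 0.01212 kg/m.
D = 0.810²/(4π × 1710 × 0.01212²) = 0.208 m²/day.

0.208 m²/day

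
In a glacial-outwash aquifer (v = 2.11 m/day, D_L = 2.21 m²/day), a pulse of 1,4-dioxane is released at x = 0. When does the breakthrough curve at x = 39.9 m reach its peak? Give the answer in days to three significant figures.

18.4 days

For the 1D instantaneous-source solution, setting ∂C/∂t = 0 at fixed x gives v²t² + 2Dt − x² = 0, so t = (√(D² + v²x²) − D)/v².
√(D² + v²x²) = √(2.21² + 2.11² × 39.9²) = 84.22; v² = 4.4521.
t = (84.22 − 2.21)/4.4521 = 18.4 days (vs. the pure-advection estimate x/v = 18.9 d).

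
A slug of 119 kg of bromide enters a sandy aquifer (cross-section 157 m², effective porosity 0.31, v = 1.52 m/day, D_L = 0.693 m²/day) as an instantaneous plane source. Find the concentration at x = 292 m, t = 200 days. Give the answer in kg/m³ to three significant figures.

For an instantaneous plane source, C(x,t) = M/(n_e·A·√(4πDt)) · exp(−(x−vt)²/(4Dt)), with n_e·A the pore (flow) area.
Plume center vt = 1.52 × 200 = 304 m, so the well at 292 m is 12 m upgradient of the peak.
√(4πDt) = 41.73 m, giving peak height M/(n_e·A·√(4πDt)) = 119/(0.31 × 157 × 41.73) = 0.05859 kg/m³.
(x−vt)²/(4Dt) = (-12)²/(4 × 0.693 × 200) = 0.2597; exp(−0.2597) = 0.7713.
C = 0.05859 × 0.7713 = 0.0452 kg/m³.

0.0452 kg/m³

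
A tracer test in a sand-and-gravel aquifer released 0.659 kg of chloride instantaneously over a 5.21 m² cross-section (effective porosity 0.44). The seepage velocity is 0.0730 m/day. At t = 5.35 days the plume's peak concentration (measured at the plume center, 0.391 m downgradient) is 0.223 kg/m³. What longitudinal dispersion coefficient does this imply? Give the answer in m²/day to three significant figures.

0.0247 m²/day

At the plume center C_max = M/(n_e·A·√(4πDt)), so D = M²/(4πt·(n_e·A·C_max)²).
n_e·A·C_max = 0.44 × 5.21 × 0.223 = 0.5112 kg/m.
D = 0.659²/(4π × 5.35 × 0.5112²) = 0.0247 m²/day.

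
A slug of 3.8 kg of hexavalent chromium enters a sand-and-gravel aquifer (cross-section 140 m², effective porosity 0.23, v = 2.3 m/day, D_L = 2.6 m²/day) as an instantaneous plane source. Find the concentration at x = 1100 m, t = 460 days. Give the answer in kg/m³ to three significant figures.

For an instantaneous plane source, C(x,t) = M/(n_e·A·√(4πDt)) · exp(−(x−vt)²/(4Dt)), with n_e·A the pore (flow) area.
Plume center vt = 2.3 × 460 = 1058 m, so the well at 1100 m is 42 m downgradient of the peak.
√(4πDt) = 122.6 m, giving peak height M/(n_e·A·√(4πDt)) = 3.8/(0.23 × 140 × 122.6) = 0.0009626 kg/m³.
(x−vt)²/(4Dt) = (42)²/(4 × 2.6 × 460) = 0.3687; exp(−0.3687) = 0.6916.
C = 0.0009626 × 0.6916 = 0.000666 kg/m³.

0.000666 kg/m³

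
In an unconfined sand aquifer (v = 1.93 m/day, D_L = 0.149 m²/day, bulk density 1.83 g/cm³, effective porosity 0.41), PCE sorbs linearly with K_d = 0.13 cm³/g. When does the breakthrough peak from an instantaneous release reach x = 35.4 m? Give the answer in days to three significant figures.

Retardation factor R = 1 + ρ_b·K_d/n = 1 + 1.83 × 0.13/0.41 = 1.580.
Sorption retards both mechanisms: v_R = v/R = 1.222 m/day, D_R = D/R = 0.09430 m²/day.
Peak time from v_R²t² + 2D_R t − x² = 0: t = (√(D_R² + v_R²x²) − D_R)/v_R².
√(D_R² + v_R²x²) = √(0.09430² + 1.222² × 35.4²) = 43.26; v_R² = 1.493.
t = (43.26 − 0.09430)/1.493 = 28.9 days.

28.9 days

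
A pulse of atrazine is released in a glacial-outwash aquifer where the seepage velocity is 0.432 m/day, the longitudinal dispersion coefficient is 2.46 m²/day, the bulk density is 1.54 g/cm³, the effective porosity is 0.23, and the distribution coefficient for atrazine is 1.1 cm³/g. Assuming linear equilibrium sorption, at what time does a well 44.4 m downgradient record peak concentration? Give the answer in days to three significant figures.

Retardation factor R = 1 + ρ_b·K_d/n = 1 + 1.54 × 1.1/0.23 = 8.365.
Sorption retards both mechanisms: v_R = v/R = 0.05164 m/day, D_R = D/R = 0.2941 m²/day.
Peak time from v_R²t² + 2D_R t − x² = 0: t = (√(D_R² + v_R²x²) − D_R)/v_R².
√(D_R² + v_R²x²) = √(0.2941² + 0.05164² × 44.4²) = 2.312; v_R² = 0.002667.
t = (2.312 − 0.2941)/0.002667 = 757 days.

757 days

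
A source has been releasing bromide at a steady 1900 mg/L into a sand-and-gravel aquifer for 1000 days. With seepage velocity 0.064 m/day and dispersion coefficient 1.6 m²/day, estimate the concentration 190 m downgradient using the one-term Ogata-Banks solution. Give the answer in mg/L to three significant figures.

For a continuous step input, C/C₀ ≈ ½·erfc((x−vt)/(2√(Dt))).
vt = 0.064 × 1000 = 64 m and 2√(Dt) = 2√(1.6 × 1000) = 80.00 m.
Argument (x−vt)/(2√(Dt)) = (190 − 64)/80.00 = 1.575; ½·erfc(1.575) = 0.01296.
C = 1900 × 0.01296 = 24.6 mg/L.

24.6 mg/L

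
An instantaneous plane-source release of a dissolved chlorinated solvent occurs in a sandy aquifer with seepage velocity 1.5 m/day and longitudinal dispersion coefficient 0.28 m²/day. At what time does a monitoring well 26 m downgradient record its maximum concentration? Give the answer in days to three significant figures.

For the 1D instantaneous-source solution, setting ∂C/∂t = 0 at fixed x gives v²t² + 2Dt − x² = 0, so t = (√(D² + v²x²) − D)/v².
√(D² + v²x²) = √(0.28² + 1.5² × 26²) = 39.00; v² = 2.25.
t = (39.00 − 0.28)/2.25 = 17.2 days (vs. the pure-advection estimate x/v = 17.3 d).

17.2 days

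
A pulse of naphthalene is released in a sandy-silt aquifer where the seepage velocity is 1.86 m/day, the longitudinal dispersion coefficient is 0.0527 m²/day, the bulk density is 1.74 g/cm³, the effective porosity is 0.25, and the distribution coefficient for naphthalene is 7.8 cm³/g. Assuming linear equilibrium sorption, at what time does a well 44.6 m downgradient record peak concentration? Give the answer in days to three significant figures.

1320 days

Retardation factor R = 1 + ρ_b·K_d/n = 1 + 1.74 × 7.8/0.25 = 55.29.
Sorption retards both mechanisms: v_R = v/R = 0.03364 m/day, D_R = D/R = 0.0009532 m²/day.
Peak time from v_R²t² + 2D_R t − x² = 0: t = (√(D_R² + v_R²x²) − D_R)/v_R².
√(D_R² + v_R²x²) = √(0.0009532² + 0.03364² × 44.6²) = 1.500; v_R² = 0.001132.
t = (1.500 − 0.0009532)/0.001132 = 1320 days.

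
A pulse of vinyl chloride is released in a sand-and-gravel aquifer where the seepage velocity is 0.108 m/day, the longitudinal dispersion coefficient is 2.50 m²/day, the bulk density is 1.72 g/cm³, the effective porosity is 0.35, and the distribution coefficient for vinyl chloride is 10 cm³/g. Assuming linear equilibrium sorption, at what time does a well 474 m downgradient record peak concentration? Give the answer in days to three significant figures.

Retardation factor R = 1 + ρ_b·K_d/n = 1 + 1.72 × 10/0.35 = 50.14.
Sorption retards both mechanisms: v_R = v/R = 0.002154 m/day, D_R = D/R = 0.04986 m²/day.
Peak time from v_R²t² + 2D_R t − x² = 0: t = (√(D_R² + v_R²x²) − D_R)/v_R².
√(D_R² + v_R²x²) = √(0.04986² + 0.002154² × 474²) = 1.022; v_R² = 4.640e-06.
t = (1.022 − 0.04986)/4.640e-06 = 210000 days.

210000 days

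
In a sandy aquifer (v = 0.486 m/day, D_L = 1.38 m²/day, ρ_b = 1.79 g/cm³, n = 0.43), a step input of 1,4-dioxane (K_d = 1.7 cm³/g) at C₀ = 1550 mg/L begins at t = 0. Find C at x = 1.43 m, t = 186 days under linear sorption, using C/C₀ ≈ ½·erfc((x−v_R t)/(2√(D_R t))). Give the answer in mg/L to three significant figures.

1380 mg/L

Retardation factor R = 1 + ρ_b·K_d/n = 1 + 1.79 × 1.7/0.43 = 8.077.
Sorption retards both mechanisms: v_R = v/R = 0.06017 m/day, D_R = D/R = 0.1709 m²/day.
v_R·t = 0.06017 × 186 = 11.19162 m; 2√(D_R t) = 11.28 m; argument = (1.43 − 11.19162)/11.28 = -0.8654.
C = C₀ × ½·erfc(-0.8654) = 1550 × 0.8895 = 1380 mg/L.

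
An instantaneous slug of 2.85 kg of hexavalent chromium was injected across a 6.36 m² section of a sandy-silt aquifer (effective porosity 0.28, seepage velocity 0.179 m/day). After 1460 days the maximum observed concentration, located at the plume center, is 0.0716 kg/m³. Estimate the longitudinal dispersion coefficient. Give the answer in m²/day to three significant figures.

0.0272 m²/day

At the plume center C_max = M/(n_e·A·√(4πDt)), so D = M²/(4πt·(n_e·A·C_max)²).
n_e·A·C_max = 0.28 × 6.36 × 0.0716 = 0.1275 kg/m.
D = 2.85²/(4π × 1460 × 0.1275²) = 0.0272 m²/day.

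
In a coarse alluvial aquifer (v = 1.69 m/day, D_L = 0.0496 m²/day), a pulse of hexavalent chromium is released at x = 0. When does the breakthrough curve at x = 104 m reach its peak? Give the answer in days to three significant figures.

For the 1D instantaneous-source solution, setting ∂C/∂t = 0 at fixed x gives v²t² + 2Dt − x² = 0, so t = (√(D² + v²x²) − D)/v².
√(D² + v²x²) = √(0.0496² + 1.69² × 104²) = 175.8; v² = 2.8561.
t = (175.8 − 0.0496)/2.8561 = 61.5 days (vs. the pure-advection estimate x/v = 61.5 d).

61.5 days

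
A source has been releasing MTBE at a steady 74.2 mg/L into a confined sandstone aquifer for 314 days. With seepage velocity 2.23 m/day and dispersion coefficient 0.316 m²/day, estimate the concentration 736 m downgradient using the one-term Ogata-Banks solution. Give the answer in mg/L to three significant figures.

For a continuous step input, C/C₀ ≈ ½·erfc((x−vt)/(2√(Dt))).
vt = 2.23 × 314 = 700.22 m and 2√(Dt) = 2√(0.316 × 314) = 19.92 m.
Argument (x−vt)/(2√(Dt)) = (736 − 700.22)/19.92 = 1.796; ½·erfc(1.796) = 0.005544.
C = 74.2 × 0.005544 = 0.411 mg/L.

0.411 mg/L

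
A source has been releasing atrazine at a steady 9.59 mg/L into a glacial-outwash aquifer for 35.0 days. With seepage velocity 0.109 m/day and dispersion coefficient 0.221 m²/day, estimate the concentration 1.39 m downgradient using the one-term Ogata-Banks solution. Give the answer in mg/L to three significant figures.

7.01 mg/L

For a continuous step input, C/C₀ ≈ ½·erfc((x−vt)/(2√(Dt))).
vt = 0.109 × 35.0 = 3.815 m and 2√(Dt) = 2√(0.221 × 35.0) = 5.562 m.
Argument (x−vt)/(2√(Dt)) = (1.39 − 3.815)/5.562 = -0.4360; ½·erfc(-0.4360) = 0.7312.
C = 9.59 × 0.7312 = 7.01 mg/L.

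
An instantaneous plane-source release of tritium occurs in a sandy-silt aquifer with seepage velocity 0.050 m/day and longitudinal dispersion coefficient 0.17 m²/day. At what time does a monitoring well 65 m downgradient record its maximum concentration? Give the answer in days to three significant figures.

1230 days

For the 1D instantaneous-source solution, setting ∂C/∂t = 0 at fixed x gives v²t² + 2Dt − x² = 0, so t = (√(D² + v²x²) − D)/v².
√(D² + v²x²) = √(0.17² + 0.050² × 65²) = 3.254; v² = 0.0025.
t = (3.254 − 0.17)/0.0025 = 1230 days (vs. the pure-advection estimate x/v = 1300 d).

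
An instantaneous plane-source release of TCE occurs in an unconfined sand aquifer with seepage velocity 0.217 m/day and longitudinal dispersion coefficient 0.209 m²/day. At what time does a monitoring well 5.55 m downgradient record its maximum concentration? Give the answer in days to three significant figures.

For the 1D instantaneous-source solution, setting ∂C/∂t = 0 at fixed x gives v²t² + 2Dt − x² = 0, so t = (√(D² + v²x²) − D)/v².
√(D² + v²x²) = √(0.209² + 0.217² × 5.55²) = 1.222; v² = 0.047089.
t = (1.222 − 0.209)/0.047089 = 21.5 days (vs. the pure-advection estimate x/v = 25.6 d).

21.5 days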